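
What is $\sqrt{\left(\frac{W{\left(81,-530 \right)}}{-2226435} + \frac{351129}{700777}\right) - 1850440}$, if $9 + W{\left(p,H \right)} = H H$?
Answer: $\frac{16 i \sqrt{17596029228812398207442275215}}{1560234439995} \approx 1360.3 i$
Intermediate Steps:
$W{\left(p,H \right)} = -9 + H^{2}$ ($W{\left(p,H \right)} = -9 + H H = -9 + H^{2}$)
$\sqrt{\left(\frac{W{\left(81,-530 \right)}}{-2226435} + \frac{351129}{700777}\right) - 1850440} = \sqrt{\left(\frac{-9 + \left(-530\right)^{2}}{-2226435} + \frac{351129}{700777}\right) - 1850440} = \sqrt{\left(\left(-9 + 280900\right) \left(- \frac{1}{2226435}\right) + 351129 \cdot \frac{1}{700777}\right) - 1850440} = \sqrt{\left(280891 \left(- \frac{1}{2226435}\right) + \frac{351129}{700777}\right) - 1850440} = \sqrt{\left(- \frac{280891}{2226435} + \frac{351129}{700777}\right) - 1850440} = \sqrt{\frac{584923942808}{1560234439995} - 1850440} = \sqrt{- \frac{2887119632220404992}{1560234439995}} = \frac{16 i \sqrt{17596029228812398207442275215}}{1560234439995}$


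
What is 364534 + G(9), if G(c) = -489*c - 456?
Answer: 359677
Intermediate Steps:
G(c) = -456 - 489*c
364534 + G(9) = 364534 + (-456 - 489*9) = 364534 + (-456 - 4401) = 364534 - 4857 = 359677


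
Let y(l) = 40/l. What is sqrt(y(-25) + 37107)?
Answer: sqrt(927635)/5 ≈ 192.63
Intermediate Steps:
sqrt(y(-25) + 37107) = sqrt(40/(-25) + 37107) = sqrt(40*(-1/25) + 37107) = sqrt(-8/5 + 37107) = sqrt(185527/5) = sqrt(927635)/5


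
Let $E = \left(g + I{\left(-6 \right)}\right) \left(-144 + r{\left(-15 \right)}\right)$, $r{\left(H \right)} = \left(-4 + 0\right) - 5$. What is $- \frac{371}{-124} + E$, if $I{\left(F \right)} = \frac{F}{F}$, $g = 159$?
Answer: $- \frac{3035149}{124} \approx -24477.0$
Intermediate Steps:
$I{\left(F \right)} = 1$
$r{\left(H \right)} = -9$ ($r{\left(H \right)} = -4 - 5 = -9$)
$E = -24480$ ($E = \left(159 + 1\right) \left(-144 - 9\right) = 160 \left(-153\right) = -24480$)
$- \frac{371}{-124} + E = - \frac{371}{-124} - 24480 = \left(-371\right) \left(- \frac{1}{124}\right) - 24480 = \frac{371}{124} - 24480 = - \frac{3035149}{124}$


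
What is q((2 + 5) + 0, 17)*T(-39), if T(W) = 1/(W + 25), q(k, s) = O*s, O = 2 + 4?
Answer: -51/7 ≈ -7.2857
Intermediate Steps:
O = 6
q(k, s) = 6*s
T(W) = 1/(25 + W)
q((2 + 5) + 0, 17)*T(-39) = (6*17)/(25 - 39) = 102/(-14) = 102*(-1/14) = -51/7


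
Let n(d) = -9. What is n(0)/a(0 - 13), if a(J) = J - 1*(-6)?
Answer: 9/7 ≈ 1.2857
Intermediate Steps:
a(J) = 6 + J (a(J) = J + 6 = 6 + J)
n(0)/a(0 - 13) = -9/(6 + (0 - 13)) = -9/(6 - 13) = -9/(-7) = -9*(-1/7) = 9/7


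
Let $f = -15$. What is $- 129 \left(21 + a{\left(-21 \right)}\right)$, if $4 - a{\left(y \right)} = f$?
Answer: $-5160$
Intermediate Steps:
$a{\left(y \right)} = 19$ ($a{\left(y \right)} = 4 - -15 = 4 + 15 = 19$)
$- 129 \left(21 + a{\left(-21 \right)}\right) = - 129 \left(21 + 19\right) = \left(-129\right) 40 = -5160$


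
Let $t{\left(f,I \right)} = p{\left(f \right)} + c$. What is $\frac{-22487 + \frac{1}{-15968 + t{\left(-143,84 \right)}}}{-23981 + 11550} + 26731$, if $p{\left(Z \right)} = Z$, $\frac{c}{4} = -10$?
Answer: $\frac{5367228415749}{200773081} \approx 26733.0$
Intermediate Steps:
$c = -40$ ($c = 4 \left(-10\right) = -40$)
$t{\left(f,I \right)} = -40 + f$ ($t{\left(f,I \right)} = f - 40 = -40 + f$)
$\frac{-22487 + \frac{1}{-15968 + t{\left(-143,84 \right)}}}{-23981 + 11550} + 26731 = \frac{-22487 + \frac{1}{-15968 - 183}}{-23981 + 11550} + 26731 = \frac{-22487 + \frac{1}{-15968 - 183}}{-12431} + 26731 = \left(-22487 + \frac{1}{-16151}\right) \left(- \frac{1}{12431}\right) + 26731 = \left(-22487 - \frac{1}{16151}\right) \left(- \frac{1}{12431}\right) + 26731 = \left(- \frac{363187538}{16151}\right) \left(- \frac{1}{12431}\right) + 26731 = \frac{363187538}{200773081} + 26731 = \frac{5367228415749}{200773081}$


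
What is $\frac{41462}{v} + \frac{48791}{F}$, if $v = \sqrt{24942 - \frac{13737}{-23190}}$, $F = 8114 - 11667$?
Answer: $- \frac{48791}{3553} + \frac{41462 \sqrt{1490392227470}}{192806239} \approx 248.8$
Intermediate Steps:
$F = -3553$
$v = \frac{\sqrt{1490392227470}}{7730}$ ($v = \sqrt{24942 - - \frac{4579}{7730}} = \sqrt{24942 + \frac{4579}{7730}} = \sqrt{\frac{192806239}{7730}} = \frac{\sqrt{1490392227470}}{7730} \approx 157.93$)
$\frac{41462}{v} + \frac{48791}{F} = \frac{41462}{\frac{1}{7730} \sqrt{1490392227470}} + \frac{48791}{-3553} = 41462 \frac{\sqrt{1490392227470}}{192806239} + 48791 \left(- \frac{1}{3553}\right) = \frac{41462 \sqrt{1490392227470}}{192806239} - \frac{48791}{3553} = - \frac{48791}{3553} + \frac{41462 \sqrt{1490392227470}}{192806239}$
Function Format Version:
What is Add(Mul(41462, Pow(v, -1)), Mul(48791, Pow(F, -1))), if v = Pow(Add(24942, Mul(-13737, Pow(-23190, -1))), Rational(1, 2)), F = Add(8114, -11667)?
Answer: Add(Rational(-48791, 3553), Mul(Rational(41462, 192806239), Pow(1490392227470, Rational(1, 2)))) ≈ 248.80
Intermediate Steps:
F = -3553
v = Mul(Rational(1, 7730), Pow(1490392227470, Rational(1, 2))) (v = Pow(Add(24942, Mul(-13737, Rational(-1, 23190))), Rational(1, 2)) = Pow(Add(24942, Rational(4579, 7730)), Rational(1, 2)) = Pow(Rational(192806239, 7730), Rational(1, 2)) = Mul(Rational(1, 7730), Pow(1490392227470, Rational(1, 2))) ≈ 157.93)
Add(Mul(41462, Pow(v, -1)), Mul(48791, Pow(F, -1))) = Add(Mul(41462, Pow(Mul(Rational(1, 7730), Pow(1490392227470, Rational(1, 2))), -1)), Mul(48791, Pow(-3553, -1))) = Add(Mul(41462, Mul(Rational(1, 192806239), Pow(1490392227470, Rational(1, 2)))), Mul(48791, Rational(-1, 3553))) = Add(Mul(Rational(41462, 192806239), Pow(1490392227470, Rational(1, 2))), Rational(-48791, 3553)) = Add(Rational(-48791, 3553), Mul(Rational(41462, 192806239), Pow(1490392227470, Rational(1, 2))))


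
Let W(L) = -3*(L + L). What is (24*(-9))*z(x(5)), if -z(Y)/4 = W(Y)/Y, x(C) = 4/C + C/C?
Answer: -5184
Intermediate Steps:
x(C) = 1 + 4/C (x(C) = 4/C + 1 = 1 + 4/C)
W(L) = -6*L
z(Y) = 24 (z(Y) = -4*(-6*Y)/Y = -4*(-6) = 24)
(24*(-9))*z(x(5)) = (24*(-9))*24 = -216*24 = -5184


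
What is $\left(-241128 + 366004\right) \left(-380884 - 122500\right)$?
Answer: $-62860580384$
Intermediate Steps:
$\left(-241128 + 366004\right) \left(-380884 - 122500\right) = 124876 \left(-503384\right) = -62860580384$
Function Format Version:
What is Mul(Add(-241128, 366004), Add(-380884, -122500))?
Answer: -62860580384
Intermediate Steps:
Mul(Add(-241128, 366004), Add(-380884, -122500)) = Mul(124876, -503384) = -62860580384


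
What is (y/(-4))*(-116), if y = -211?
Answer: -6119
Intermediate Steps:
(y/(-4))*(-116) = -211/(-4)*(-116) = -211*(-¼)*(-116) = (211/4)*(-116) = -6119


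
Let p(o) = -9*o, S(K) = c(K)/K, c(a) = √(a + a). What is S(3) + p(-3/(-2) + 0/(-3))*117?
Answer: -3159/2 + √6/3 ≈ -1578.7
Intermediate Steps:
c(a) = √2*√a (c(a) = √(2*a) = √2*√a)
S(K) = √2/√K (S(K) = (√2*√K)/K = √2/√K)
S(3) + p(-3/(-2) + 0/(-3))*117 = √2/√3 - 9*(-3/(-2) + 0/(-3))*117 = √2*(√3/3) - 9*(-3*(-½) + 0*(-⅓))*117 = √6/3 - 9*(3/2 + 0)*117 = √6/3 - 9*3/2*117 = √6/3 - 27/2*117 = √6/3 - 3159/2 = -3159/2 + √6/3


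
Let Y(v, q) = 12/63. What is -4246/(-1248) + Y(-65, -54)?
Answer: 5231/1456 ≈ 3.5927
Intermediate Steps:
Y(v, q) = 4/21 (Y(v, q) = 12*(1/63) = 4/21)
-4246/(-1248) + Y(-65, -54) = -4246/(-1248) + 4/21 = -4246*(-1/1248) + 4/21 = 2123/624 + 4/21 = 5231/1456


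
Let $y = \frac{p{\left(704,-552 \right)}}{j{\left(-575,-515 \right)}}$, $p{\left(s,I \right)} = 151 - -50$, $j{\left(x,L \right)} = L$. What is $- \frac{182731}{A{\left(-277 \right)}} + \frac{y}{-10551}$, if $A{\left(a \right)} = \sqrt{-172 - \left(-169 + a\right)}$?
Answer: $\frac{67}{1811255} - \frac{182731 \sqrt{274}}{274} \approx -11039.0$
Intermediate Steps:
$p{\left(s,I \right)} = 201$ ($p{\left(s,I \right)} = 151 + 50 = 201$)
$A{\left(a \right)} = \sqrt{-3 - a}$
$y = - \frac{201}{515}$ ($y = \frac{201}{-515} = 201 \left(- \frac{1}{515}\right) = - \frac{201}{515} \approx -0.39029$)
$- \frac{182731}{A{\left(-277 \right)}} + \frac{y}{-10551} = - \frac{182731}{\sqrt{-3 - -277}} - \frac{201}{515 \left(-10551\right)} = - \frac{182731}{\sqrt{-3 + 277}} - - \frac{67}{1811255} = - \frac{182731}{\sqrt{274}} + \frac{67}{1811255} = - 182731 \frac{\sqrt{274}}{274} + \frac{67}{1811255} = - \frac{182731 \sqrt{274}}{274} + \frac{67}{1811255} = \frac{67}{1811255} - \frac{182731 \sqrt{274}}{274}$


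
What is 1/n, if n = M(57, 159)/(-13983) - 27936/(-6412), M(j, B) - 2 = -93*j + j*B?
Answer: 22414749/91623580 ≈ 0.24464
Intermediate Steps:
M(j, B) = 2 - 93*j + B*j (M(j, B) = 2 + (-93*j + j*B) = 2 + (-93*j + B*j) = 2 - 93*j + B*j)
n = 91623580/22414749 (n = (2 - 93*57 + 159*57)/(-13983) - 27936/(-6412) = (2 - 5301 + 9063)*(-1/13983) - 27936*(-1/6412) = 3764*(-1/13983) + 6984/1603 = -3764/13983 + 6984/1603 = 91623580/22414749 ≈ 4.0876)
1/n = 1/(91623580/22414749) = 22414749/91623580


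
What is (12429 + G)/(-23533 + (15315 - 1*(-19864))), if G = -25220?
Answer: -12791/11646 ≈ -1.0983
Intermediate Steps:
(12429 + G)/(-23533 + (15315 - 1*(-19864))) = (12429 - 25220)/(-23533 + (15315 - 1*(-19864))) = -12791/(-23533 + (15315 + 19864)) = -12791/(-23533 + 35179) = -12791/11646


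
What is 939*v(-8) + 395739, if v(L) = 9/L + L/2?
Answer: 3127413/8 ≈ 3.9093e+5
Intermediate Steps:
v(L) = L/2 + 9/L (v(L) = 9/L + L*(½) = 9/L + L/2 = L/2 + 9/L)
939*v(-8) + 395739 = 939*((½)*(-8) + 9/(-8)) + 395739 = 939*(-4 + 9*(-⅛)) + 395739 = 939*(-4 - 9/8) + 395739 = 939*(-41/8) + 395739 = -38499/8 + 395739 = 3127413/8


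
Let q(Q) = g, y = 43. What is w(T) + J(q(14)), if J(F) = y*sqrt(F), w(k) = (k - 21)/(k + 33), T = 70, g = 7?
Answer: 49/103 + 43*sqrt(7) ≈ 114.24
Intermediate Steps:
q(Q) = 7
w(k) = (-21 + k)/(33 + k)
J(F) = 43*sqrt(F)
w(T) + J(q(14)) = (-21 + 70)/(33 + 70) + 43*sqrt(7) = 49/103 + 43*sqrt(7)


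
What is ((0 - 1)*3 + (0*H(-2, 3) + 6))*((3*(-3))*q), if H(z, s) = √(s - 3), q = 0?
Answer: 0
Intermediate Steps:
H(z, s) = √(-3 + s)
((0 - 1)*3 + (0*H(-2, 3) + 6))*((3*(-3))*q) = ((0 - 1)*3 + (0*√(-3 + 3) + 6))*((3*(-3))*0) = (-1*3 + (0*√0 + 6))*(-9*0) = (-3 + (0*0 + 6))*0 = (-3 + (0 + 6))*0 = (-3 + 6)*0 = 3*0 = 0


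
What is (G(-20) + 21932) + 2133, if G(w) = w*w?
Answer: 24465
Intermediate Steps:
G(w) = w²
(G(-20) + 21932) + 2133 = ((-20)² + 21932) + 2133 = (400 + 21932) + 2133 = 22332 + 2133 = 24465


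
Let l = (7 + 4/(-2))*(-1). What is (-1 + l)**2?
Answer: 36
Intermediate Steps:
l = -5 (l = (7 + 4*(-1/2))*(-1) = (7 - 2)*(-1) = 5*(-1) = -5)
(-1 + l)**2 = (-1 - 5)**2 = (-6)**2 = 36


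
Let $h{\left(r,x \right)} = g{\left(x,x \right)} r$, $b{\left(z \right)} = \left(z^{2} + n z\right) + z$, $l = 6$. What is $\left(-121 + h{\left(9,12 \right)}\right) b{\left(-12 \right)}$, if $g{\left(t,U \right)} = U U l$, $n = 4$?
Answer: $643020$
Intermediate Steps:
$g{\left(t,U \right)} = 6 U^{2}$ ($g{\left(t,U \right)} = U U 6 = U^{2} \cdot 6 = 6 U^{2}$)
$b{\left(z \right)} = z^{2} + 5 z$ ($b{\left(z \right)} = \left(z^{2} + 4 z\right) + z = z^{2} + 5 z$)
$h{\left(r,x \right)} = 6 r x^{2}$ ($h{\left(r,x \right)} = 6 x^{2} r = 6 r x^{2}$)
$\left(-121 + h{\left(9,12 \right)}\right) b{\left(-12 \right)} = \left(-121 + 6 \cdot 9 \cdot 12^{2}\right) \left(- 12 \left(5 - 12\right)\right) = \left(-121 + 6 \cdot 9 \cdot 144\right) \left(\left(-12\right) \left(-7\right)\right) = \left(-121 + 7776\right) 84 = 7655 \cdot 84 = 643020$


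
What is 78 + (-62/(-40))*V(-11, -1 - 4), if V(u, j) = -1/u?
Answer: 17191/220 ≈ 78.141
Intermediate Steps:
78 + (-62/(-40))*V(-11, -1 - 4) = 78 + (-62/(-40))*(-1/(-11)) = 78 + (-62*(-1/40))*(-1*(-1/11)) = 78 + (31/20)*(1/11) = 78 + 31/220 = 17191/220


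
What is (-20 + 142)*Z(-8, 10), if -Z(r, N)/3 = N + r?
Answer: -732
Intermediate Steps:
Z(r, N) = -3*N - 3*r (Z(r, N) = -3*(N + r) = -3*N - 3*r)
(-20 + 142)*Z(-8, 10) = (-20 + 142)*(-3*10 - 3*(-8)) = 122*(-30 + 24) = 122*(-6) = -732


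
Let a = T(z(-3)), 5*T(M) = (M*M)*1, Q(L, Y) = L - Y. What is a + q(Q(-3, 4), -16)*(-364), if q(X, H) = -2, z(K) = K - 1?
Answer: 3656/5 ≈ 731.20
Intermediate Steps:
z(K) = -1 + K
T(M) = M**2/5 (T(M) = ((M*M)*1)/5 = (M**2*1)/5 = M**2/5)
a = 16/5 (a = (-1 - 3)**2/5 = (1/5)*(-4)**2 = (1/5)*16 = 16/5 ≈ 3.2000)
a + q(Q(-3, 4), -16)*(-364) = 16/5 - 2*(-364) = 16/5 + 728 = 3656/5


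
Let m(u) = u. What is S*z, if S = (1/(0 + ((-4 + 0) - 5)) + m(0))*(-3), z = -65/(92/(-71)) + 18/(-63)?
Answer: 10707/644 ≈ 16.626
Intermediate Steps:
z = 32121/644 (z = -65/(92*(-1/71)) + 18*(-1/63) = -65/(-92/71) - 2/7 = -65*(-71/92) - 2/7 = 4615/92 - 2/7 = 32121/644 ≈ 49.877)
S = 1/3 (S = (1/(0 + ((-4 + 0) - 5)) + 0)*(-3) = (1/(0 + (-4 - 5)) + 0)*(-3) = (1/(0 - 9) + 0)*(-3) = (1/(-9) + 0)*(-3) = (-1/9 + 0)*(-3) = -1/9*(-3) = 1/3 ≈ 0.33333)
S*z = (1/3)*(32121/644) = 10707/644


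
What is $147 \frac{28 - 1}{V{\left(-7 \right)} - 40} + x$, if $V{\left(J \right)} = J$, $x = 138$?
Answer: $\frac{2517}{47} \approx 53.553$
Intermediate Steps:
$147 \frac{28 - 1}{V{\left(-7 \right)} - 40} + x = 147 \frac{28 - 1}{-7 - 40} + 138 = 147 \frac{27}{-47} + 138 = 147 \cdot 27 \left(- \frac{1}{47}\right) + 138 = 147 \left(- \frac{27}{47}\right) + 138 = - \frac{3969}{47} + 138 = \frac{2517}{47}$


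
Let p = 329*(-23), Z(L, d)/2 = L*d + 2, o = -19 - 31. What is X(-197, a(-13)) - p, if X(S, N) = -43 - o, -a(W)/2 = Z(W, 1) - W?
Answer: 7574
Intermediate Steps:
o = -50
Z(L, d) = 4 + 2*L*d (Z(L, d) = 2*(L*d + 2) = 2*(2 + L*d) = 4 + 2*L*d)
a(W) = -8 - 2*W (a(W) = -2*((4 + 2*W*1) - W) = -2*((4 + 2*W) - W) = -2*(4 + W) = -8 - 2*W)
X(S, N) = 7 (X(S, N) = -43 - 1*(-50) = -43 + 50 = 7)
p = -7567
X(-197, a(-13)) - p = 7 - 1*(-7567) = 7 + 7567 = 7574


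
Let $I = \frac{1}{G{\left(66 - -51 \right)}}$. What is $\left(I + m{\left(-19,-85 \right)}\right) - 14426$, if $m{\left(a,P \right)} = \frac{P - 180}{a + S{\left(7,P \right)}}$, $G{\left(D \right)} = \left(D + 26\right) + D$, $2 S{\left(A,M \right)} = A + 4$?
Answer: $- \frac{101132693}{7020} \approx -14406.0$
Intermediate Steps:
$S{\left(A,M \right)} = 2 + \frac{A}{2}$ ($S{\left(A,M \right)} = \frac{A + 4}{2} = \frac{4 + A}{2} = 2 + \frac{A}{2}$)
$G{\left(D \right)} = 26 + 2 D$ ($G{\left(D \right)} = \left(26 + D\right) + D = 26 + 2 D$)
$m{\left(a,P \right)} = \frac{-180 + P}{\frac{11}{2} + a}$ ($m{\left(a,P \right)} = \frac{P - 180}{a + \left(2 + \frac{1}{2} \cdot 7\right)} = \frac{-180 + P}{a + \left(2 + \frac{7}{2}\right)} = \frac{-180 + P}{a + \frac{11}{2}} = \frac{-180 + P}{\frac{11}{2} + a}$)
$I = \frac{1}{260}$ ($I = \frac{1}{26 + 2 \left(66 - -51\right)} = \frac{1}{26 + 2 \left(66 + 51\right)} = \frac{1}{26 + 2 \cdot 117} = \frac{1}{26 + 234} = \frac{1}{260} \approx 0.0038462$)
$\left(I + m{\left(-19,-85 \right)}\right) - 14426 = \left(\frac{1}{260} + \frac{2 \left(-180 - 85\right)}{11 + 2 \left(-19\right)}\right) - 14426 = \left(\frac{1}{260} + 2 \frac{1}{11 - 38} \left(-265\right)\right) - 14426 = \left(\frac{1}{260} + 2 \frac{1}{-27} \left(-265\right)\right) - 14426 = \left(\frac{1}{260} + 2 \left(- \frac{1}{27}\right) \left(-265\right)\right) - 14426 = \left(\frac{1}{260} + \frac{530}{27}\right) - 14426 = \frac{137827}{7020} - 14426 = - \frac{101132693}{7020}$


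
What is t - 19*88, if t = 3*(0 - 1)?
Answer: -1675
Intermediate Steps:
t = -3 (t = 3*(-1) = -3)
t - 19*88 = -3 - 19*88 = -3 - 1672 = -1675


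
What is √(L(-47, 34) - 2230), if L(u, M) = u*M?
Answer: 2*I*√957 ≈ 61.871*I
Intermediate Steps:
L(u, M) = M*u
√(L(-47, 34) - 2230) = √(34*(-47) - 2230) = √(-1598 - 2230) = √(-3828) = 2*I*√957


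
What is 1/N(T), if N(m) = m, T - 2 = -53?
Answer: -1/51 ≈ -0.019608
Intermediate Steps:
T = -51 (T = 2 - 53 = -51)
1/N(T) = 1/(-51) = -1/51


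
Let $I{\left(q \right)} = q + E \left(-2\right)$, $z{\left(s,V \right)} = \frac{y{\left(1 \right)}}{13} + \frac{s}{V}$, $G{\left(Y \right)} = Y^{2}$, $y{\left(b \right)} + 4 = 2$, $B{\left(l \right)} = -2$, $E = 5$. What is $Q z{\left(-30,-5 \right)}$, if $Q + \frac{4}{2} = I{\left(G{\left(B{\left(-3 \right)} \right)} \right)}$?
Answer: $- \frac{608}{13} \approx -46.769$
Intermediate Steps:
$y{\left(b \right)} = -2$ ($y{\left(b \right)} = -4 + 2 = -2$)
$z{\left(s,V \right)} = - \frac{2}{13} + \frac{s}{V}$
$I{\left(q \right)} = -10 + q$ ($I{\left(q \right)} = q + 5 \left(-2\right) = q - 10 = -10 + q$)
$Q = -8$ ($Q = -2 - \left(10 - \left(-2\right)^{2}\right) = -2 + \left(-10 + 4\right) = -2 - 6 = -8$)
$Q z{\left(-30,-5 \right)} = - 8 \left(- \frac{2}{13} - \frac{30}{-5}\right) = - 8 \left(- \frac{2}{13} - -6\right) = - 8 \left(- \frac{2}{13} + 6\right) = \left(-8\right) \frac{76}{13} = - \frac{608}{13}$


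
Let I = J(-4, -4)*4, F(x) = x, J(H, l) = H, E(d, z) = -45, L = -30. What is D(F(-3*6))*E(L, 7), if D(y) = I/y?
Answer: -40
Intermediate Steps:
I = -16 (I = -4*4 = -16)
D(y) = -16/y
D(F(-3*6))*E(L, 7) = -16/((-3*6))*(-45) = -16/(-18)*(-45) = -16*(-1/18)*(-45) = (8/9)*(-45) = -40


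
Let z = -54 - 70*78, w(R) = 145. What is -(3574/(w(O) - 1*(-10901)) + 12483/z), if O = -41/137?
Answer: 19696697/10151274 ≈ 1.9403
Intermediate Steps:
O = -41/137 (O = -41*1/137 = -41/137 ≈ -0.29927)
z = -5514 (z = -54 - 5460 = -5514)
-(3574/(w(O) - 1*(-10901)) + 12483/z) = -(3574/(145 - 1*(-10901)) + 12483/(-5514)) = -(3574/(145 + 10901) + 12483*(-1/5514)) = -(3574/11046 - 4161/1838) = -(3574*(1/11046) - 4161/1838) = -(1787/5523 - 4161/1838) = -1*(-19696697/10151274) = 19696697/10151274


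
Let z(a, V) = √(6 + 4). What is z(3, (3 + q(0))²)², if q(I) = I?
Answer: 10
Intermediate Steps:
z(a, V) = √10
z(3, (3 + q(0))²)² = (√10)² = 10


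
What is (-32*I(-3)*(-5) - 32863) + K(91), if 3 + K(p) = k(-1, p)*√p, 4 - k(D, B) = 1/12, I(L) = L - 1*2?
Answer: -33666 + 47*√91/12 ≈ -33629.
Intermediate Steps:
I(L) = -2 + L (I(L) = L - 2 = -2 + L)
k(D, B) = 47/12 (k(D, B) = 4 - 1/12 = 47/12)
K(p) = -3 + 47*√p/12
(-32*I(-3)*(-5) - 32863) + K(91) = (-32*(-2 - 3)*(-5) - 32863) + (-3 + 47*√91/12) = (-32*(-5)*(-5) - 32863) + (-3 + 47*√91/12) = (160*(-5) - 32863) + (-3 + 47*√91/12) = (-800 - 32863) + (-3 + 47*√91/12) = -33663 + (-3 + 47*√91/12) = -33666 + 47*√91/12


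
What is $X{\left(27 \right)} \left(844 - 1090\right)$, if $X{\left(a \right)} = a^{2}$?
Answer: $-179334$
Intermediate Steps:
$X{\left(27 \right)} \left(844 - 1090\right) = 27^{2} \left(844 - 1090\right) = 729 \left(-246\right) = -179334$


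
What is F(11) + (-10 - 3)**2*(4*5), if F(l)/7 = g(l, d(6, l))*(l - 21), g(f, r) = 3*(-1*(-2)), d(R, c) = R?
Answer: 2960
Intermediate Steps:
g(f, r) = 6 (g(f, r) = 3*2 = 6)
F(l) = -882 + 42*l (F(l) = 7*(6*(l - 21)) = 7*(6*(-21 + l)) = 7*(-126 + 6*l) = -882 + 42*l)
F(11) + (-10 - 3)**2*(4*5) = (-882 + 42*11) + (-10 - 3)**2*(4*5) = (-882 + 462) + (-13)**2*20 = -420 + 169*20 = -420 + 3380 = 2960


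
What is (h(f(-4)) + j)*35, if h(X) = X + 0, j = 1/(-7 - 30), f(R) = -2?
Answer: -2625/37 ≈ -70.946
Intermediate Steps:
j = -1/37 (j = 1/(-37) = -1/37 ≈ -0.027027)
h(X) = X
(h(f(-4)) + j)*35 = (-2 - 1/37)*35 = -75/37*35 = -2625/37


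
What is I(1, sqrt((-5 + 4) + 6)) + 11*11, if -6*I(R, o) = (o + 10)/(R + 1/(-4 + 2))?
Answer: 353/3 - sqrt(5)/3 ≈ 116.92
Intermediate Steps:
I(R, o) = -(10 + o)/(6*(-1/2 + R)) (I(R, o) = -(o + 10)/(6*(R + 1/(-4 + 2))) = -(10 + o)/(6*(R + 1/(-2))) = -(10 + o)/(6*(R - 1/2)) = -(10 + o)/(6*(-1/2 + R)))
I(1, sqrt((-5 + 4) + 6)) + 11*11 = (-10 - sqrt((-5 + 4) + 6))/(3*(-1 + 2*1)) + 11*11 = (-10 - sqrt(-1 + 6))/(3*(-1 + 2)) + 121 = (1/3)*(-10 - sqrt(5))/1 + 121 = (1/3)*1*(-10 - sqrt(5)) + 121 = (-10/3 - sqrt(5)/3) + 121 = 353/3 - sqrt(5)/3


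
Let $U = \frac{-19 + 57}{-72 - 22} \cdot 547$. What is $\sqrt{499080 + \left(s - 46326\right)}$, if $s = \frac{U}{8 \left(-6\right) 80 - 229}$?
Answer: $\frac{\sqrt{16558974739063445}}{191243} \approx 672.87$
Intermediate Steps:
$U = - \frac{10393}{47}$ ($U = \frac{38}{-94} \cdot 547 = 38 \left(- \frac{1}{94}\right) 547 = \left(- \frac{19}{47}\right) 547 = - \frac{10393}{47} \approx -221.13$)
$s = \frac{10393}{191243}$ ($s = - \frac{10393}{47 \left(8 \left(-6\right) 80 - 229\right)} = - \frac{10393}{47 \left(\left(-48\right) 80 - 229\right)} = - \frac{10393}{47 \left(-3840 - 229\right)} = - \frac{10393}{47 \left(-4069\right)} = \left(- \frac{10393}{47}\right) \left(- \frac{1}{4069}\right) = \frac{10393}{191243} \approx 0.054344$)
$\sqrt{499080 + \left(s - 46326\right)} = \sqrt{499080 + \left(\frac{10393}{191243} - 46326\right)} = \sqrt{499080 - \frac{8859512825}{191243}} = \sqrt{\frac{86586043615}{191243}} = \frac{\sqrt{16558974739063445}}{191243}$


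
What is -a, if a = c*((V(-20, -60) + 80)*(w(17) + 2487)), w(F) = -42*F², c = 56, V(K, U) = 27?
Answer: 57828792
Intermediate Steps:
a = -57828792 (a = 56*((27 + 80)*(-42*17² + 2487)) = 56*(107*(-42*289 + 2487)) = 56*(107*(-12138 + 2487)) = 56*(107*(-9651)) = 56*(-1032657) = -57828792)
-a = -1*(-57828792) = 57828792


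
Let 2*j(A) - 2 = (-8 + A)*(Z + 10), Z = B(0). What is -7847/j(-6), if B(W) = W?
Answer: 7847/69 ≈ 113.72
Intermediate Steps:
Z = 0
j(A) = -39 + 5*A (j(A) = 1 + ((-8 + A)*(0 + 10))/2 = 1 + ((-8 + A)*10)/2 = 1 + (-80 + 10*A)/2 = 1 + (-40 + 5*A) = -39 + 5*A)
-7847/j(-6) = -7847/(-39 + 5*(-6)) = -7847/(-39 - 30) = -7847/(-69) = -7847*(-1)/69 = -59*(-133/69) = 7847/69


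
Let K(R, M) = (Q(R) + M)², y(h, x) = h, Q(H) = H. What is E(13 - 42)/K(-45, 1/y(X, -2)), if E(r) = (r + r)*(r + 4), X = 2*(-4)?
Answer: 92800/130321 ≈ 0.71209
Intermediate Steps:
X = -8
E(r) = 2*r*(4 + r) (E(r) = (2*r)*(4 + r) = 2*r*(4 + r))
K(R, M) = (M + R)² (K(R, M) = (R + M)² = (M + R)²)
E(13 - 42)/K(-45, 1/y(X, -2)) = (2*(13 - 42)*(4 + (13 - 42)))/((1/(-8) - 45)²) = (2*(-29)*(4 - 29))/((-⅛ - 45)²) = (2*(-29)*(-25))/((-361/8)²) = 1450/(130321/64) = 1450*(64/130321) = 92800/130321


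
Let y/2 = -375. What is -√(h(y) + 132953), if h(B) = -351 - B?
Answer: -2*√33338 ≈ -365.17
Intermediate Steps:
y = -750 (y = 2*(-375) = -750)
-√(h(y) + 132953) = -√((-351 - 1*(-750)) + 132953) = -√((-351 + 750) + 132953) = -√(399 + 132953) = -√133352 = -2*√33338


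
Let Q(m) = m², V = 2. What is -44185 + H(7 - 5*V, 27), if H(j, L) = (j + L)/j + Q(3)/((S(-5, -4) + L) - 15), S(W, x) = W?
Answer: -309342/7 ≈ -44192.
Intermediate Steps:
H(j, L) = 9/(-20 + L) + (L + j)/j (H(j, L) = (j + L)/j + 3²/((-5 + L) - 15) = (L + j)/j + 9/(-20 + L) = 9/(-20 + L) + (L + j)/j)
-44185 + H(7 - 5*V, 27) = -44185 + (27² - 20*27 - 11*(7 - 5*2) + 27*(7 - 5*2))/((7 - 5*2)*(-20 + 27)) = -44185 + (729 - 540 - 11*(7 - 10) + 27*(7 - 10))/((7 - 10)*7) = -44185 + (⅐)*(729 - 540 - 11*(-3) + 27*(-3))/(-3) = -44185 - ⅓*⅐*(729 - 540 + 33 - 81) = -44185 - ⅓*⅐*141 = -44185 - 47/7 = -309342/7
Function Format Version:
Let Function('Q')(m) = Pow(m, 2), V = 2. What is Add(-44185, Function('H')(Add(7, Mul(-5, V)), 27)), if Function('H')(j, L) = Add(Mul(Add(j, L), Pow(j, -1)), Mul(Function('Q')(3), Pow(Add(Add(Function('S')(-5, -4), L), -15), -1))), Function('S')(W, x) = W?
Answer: Rational(-309342, 7) ≈ -44192.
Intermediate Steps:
Function('H')(j, L) = Add(Mul(9, Pow(Add(-20, L), -1)), Mul(Pow(j, -1), Add(L, j))) (Function('H')(j, L) = Add(Mul(Add(j, L), Pow(j, -1)), Mul(Pow(3, 2), Pow(Add(Add(-5, L), -15), -1))) = Add(Mul(Add(L, j), Pow(j, -1)), Mul(9, Pow(Add(-20, L), -1))) = Add(Mul(Pow(j, -1), Add(L, j)), Mul(9, Pow(Add(-20, L), -1))) = Add(Mul(9, Pow(Add(-20, L), -1)), Mul(Pow(j, -1), Add(L, j))))
Add(-44185, Function('H')(Add(7, Mul(-5, V)), 27)) = Add(-44185, Mul(Pow(Add(7, Mul(-5, 2)), -1), Pow(Add(-20, 27), -1), Add(Pow(27, 2), Mul(-20, 27), Mul(-11, Add(7, Mul(-5, 2))), Mul(27, Add(7, Mul(-5, 2)))))) = Add(-44185, Mul(Pow(Add(7, -10), -1), Pow(7, -1), Add(729, -540, Mul(-11, Add(7, -10)), Mul(27, Add(7, -10))))) = Add(-44185, Mul(Pow(-3, -1), Rational(1, 7), Add(729, -540, Mul(-11, -3), Mul(27, -3)))) = Add(-44185, Mul(Rational(-1, 3), Rational(1, 7), Add(729, -540, 33, -81))) = Add(-44185, Mul(Rational(-1, 3), Rational(1, 7), 141)) = Add(-44185, Rational(-47, 7)) = Rational(-309342, 7)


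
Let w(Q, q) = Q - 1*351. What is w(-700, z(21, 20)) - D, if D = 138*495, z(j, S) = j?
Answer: -69361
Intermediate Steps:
w(Q, q) = -351 + Q (w(Q, q) = Q - 351 = -351 + Q)
D = 68310
w(-700, z(21, 20)) - D = (-351 - 700) - 1*68310 = -1051 - 68310 = -69361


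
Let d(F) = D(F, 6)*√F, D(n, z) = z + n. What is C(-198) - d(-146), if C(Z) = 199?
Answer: 199 + 140*I*√146 ≈ 199.0 + 1691.6*I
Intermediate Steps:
D(n, z) = n + z
d(F) = √F*(6 + F) (d(F) = (F + 6)*√F = (6 + F)*√F = √F*(6 + F))
C(-198) - d(-146) = 199 - √(-146)*(6 - 146) = 199 - I*√146*(-140) = 199 - (-140)*I*√146 = 199 + 140*I*√146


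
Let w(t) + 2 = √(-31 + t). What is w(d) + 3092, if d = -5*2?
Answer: 3090 + I*√41 ≈ 3090.0 + 6.4031*I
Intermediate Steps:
d = -10
w(t) = -2 + √(-31 + t)
w(d) + 3092 = (-2 + √(-31 - 10)) + 3092 = (-2 + √(-41)) + 3092 = (-2 + I*√41) + 3092 = 3090 + I*√41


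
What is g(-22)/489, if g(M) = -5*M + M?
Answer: 88/489 ≈ 0.17996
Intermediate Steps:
g(M) = -4*M
g(-22)/489 = -4*(-22)/489 = 88*(1/489) = 88/489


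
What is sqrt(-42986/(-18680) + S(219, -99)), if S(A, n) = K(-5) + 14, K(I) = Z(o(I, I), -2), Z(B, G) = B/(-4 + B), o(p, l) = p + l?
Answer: sqrt(18183338495)/32690 ≈ 4.1250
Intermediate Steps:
o(p, l) = l + p
K(I) = 2*I/(-4 + 2*I) (K(I) = (I + I)/(-4 + (I + I)) = (2*I)/(-4 + 2*I) = 2*I/(-4 + 2*I))
S(A, n) = 103/7 (S(A, n) = -5/(-2 - 5) + 14 = -5/(-7) + 14 = -5*(-1/7) + 14 = 5/7 + 14 = 103/7)
sqrt(-42986/(-18680) + S(219, -99)) = sqrt(-42986/(-18680) + 103/7) = sqrt(-42986*(-1/18680) + 103/7) = sqrt(21493/9340 + 103/7) = sqrt(1112471/65380) = sqrt(18183338495)/32690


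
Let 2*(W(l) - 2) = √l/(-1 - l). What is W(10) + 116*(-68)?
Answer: -7886 - √10/22 ≈ -7886.1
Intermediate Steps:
W(l) = 2 + √l/(2*(-1 - l)) (W(l) = 2 + (√l/(-1 - l))/2 = 2 + √l/(2*(-1 - l)))
W(10) + 116*(-68) = (4 - √10 + 4*10)/(2*(1 + 10)) + 116*(-68) = (½)*(4 - √10 + 40)/11 - 7888 = (½)*(1/11)*(44 - √10) - 7888 = (2 - √10/22) - 7888 = -7886 - √10/22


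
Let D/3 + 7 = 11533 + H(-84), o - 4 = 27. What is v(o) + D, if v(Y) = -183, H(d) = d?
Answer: 34143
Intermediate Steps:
o = 31 (o = 4 + 27 = 31)
D = 34326 (D = -21 + 3*(11533 - 84) = -21 + 3*11449 = -21 + 34347 = 34326)
v(o) + D = -183 + 34326 = 34143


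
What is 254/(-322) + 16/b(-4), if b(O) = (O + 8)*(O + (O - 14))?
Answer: -1719/1771 ≈ -0.97064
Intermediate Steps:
b(O) = (-14 + 2*O)*(8 + O) (b(O) = (8 + O)*(O + (-14 + O)) = (8 + O)*(-14 + 2*O) = (-14 + 2*O)*(8 + O))
254/(-322) + 16/b(-4) = 254/(-322) + 16/(-112 + 2*(-4) + 2*(-4)²) = 254*(-1/322) + 16/(-112 - 8 + 2*16) = -127/161 + 16/(-112 - 8 + 32) = -127/161 + 16/(-88) = -127/161 + 16*(-1/88) = -127/161 - 2/11 = -1719/1771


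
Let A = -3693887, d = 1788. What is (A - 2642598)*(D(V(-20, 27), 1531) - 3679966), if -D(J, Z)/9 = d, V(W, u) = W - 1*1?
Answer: 23420016076130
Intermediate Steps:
V(W, u) = -1 + W (V(W, u) = W - 1 = -1 + W)
D(J, Z) = -16092 (D(J, Z) = -9*1788 = -16092)
(A - 2642598)*(D(V(-20, 27), 1531) - 3679966) = (-3693887 - 2642598)*(-16092 - 3679966) = -6336485*(-3696058) = 23420016076130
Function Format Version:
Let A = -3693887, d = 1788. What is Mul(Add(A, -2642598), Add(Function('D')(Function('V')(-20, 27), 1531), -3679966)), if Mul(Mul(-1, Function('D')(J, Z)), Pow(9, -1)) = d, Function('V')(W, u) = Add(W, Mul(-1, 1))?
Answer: 23420016076130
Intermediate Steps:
Function('V')(W, u) = Add(-1, W) (Function('V')(W, u) = Add(W, -1) = Add(-1, W))
Function('D')(J, Z) = -16092 (Function('D')(J, Z) = Mul(-9, 1788) = -16092)
Mul(Add(A, -2642598), Add(Function('D')(Function('V')(-20, 27), 1531), -3679966)) = Mul(Add(-3693887, -2642598), Add(-16092, -3679966)) = Mul(-6336485, -3696058) = 23420016076130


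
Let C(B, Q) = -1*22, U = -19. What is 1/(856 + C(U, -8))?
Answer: 1/834 ≈ 0.0011990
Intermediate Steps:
C(B, Q) = -22
1/(856 + C(U, -8)) = 1/(856 - 22) = 1/834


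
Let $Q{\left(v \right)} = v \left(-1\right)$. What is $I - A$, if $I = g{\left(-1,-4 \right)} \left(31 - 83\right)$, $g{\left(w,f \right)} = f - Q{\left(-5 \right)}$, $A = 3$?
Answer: $465$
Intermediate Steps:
$Q{\left(v \right)} = - v$
$g{\left(w,f \right)} = -5 + f$ ($g{\left(w,f \right)} = f - \left(-1\right) \left(-5\right) = f - 5 = -5 + f$)
$I = 468$ ($I = \left(-5 - 4\right) \left(31 - 83\right) = \left(-9\right) \left(-52\right) = 468$)
$I - A = 468 - 3 = 465$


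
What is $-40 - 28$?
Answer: $-68$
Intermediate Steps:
$-40 - 28 = -68$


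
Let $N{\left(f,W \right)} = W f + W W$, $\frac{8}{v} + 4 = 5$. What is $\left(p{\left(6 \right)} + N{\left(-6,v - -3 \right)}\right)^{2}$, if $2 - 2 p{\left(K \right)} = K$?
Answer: $2809$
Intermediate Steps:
$v = 8$ ($v = \frac{8}{-4 + 5} = \frac{8}{1} = 8 \cdot 1 = 8$)
$p{\left(K \right)} = 1 - \frac{K}{2}$
$N{\left(f,W \right)} = W^{2} + W f$ ($N{\left(f,W \right)} = W f + W^{2} = W^{2} + W f$)
$\left(p{\left(6 \right)} + N{\left(-6,v - -3 \right)}\right)^{2} = \left(\left(1 - 3\right) + \left(8 - -3\right) \left(\left(8 - -3\right) - 6\right)\right)^{2} = \left(\left(1 - 3\right) + \left(8 + 3\right) \left(\left(8 + 3\right) - 6\right)\right)^{2} = \left(-2 + 11 \left(11 - 6\right)\right)^{2} = \left(-2 + 11 \cdot 5\right)^{2} = \left(-2 + 55\right)^{2} = 53^{2} = 2809$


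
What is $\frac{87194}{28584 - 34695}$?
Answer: $- \frac{87194}{6111} \approx -14.268$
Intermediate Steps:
$\frac{87194}{28584 - 34695} = \frac{87194}{-6111} = 87194 \left(- \frac{1}{6111}\right) = - \frac{87194}{6111}$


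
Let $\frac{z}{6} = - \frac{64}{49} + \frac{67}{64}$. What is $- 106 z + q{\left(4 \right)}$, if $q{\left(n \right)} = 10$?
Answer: $\frac{137107}{784} \approx 174.88$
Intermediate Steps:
$z = - \frac{2439}{1568}$ ($z = 6 \left(- \frac{64}{49} + \frac{67}{64}\right) = 6 \left(- \frac{813}{3136}\right) = - \frac{2439}{1568} \approx -1.5555$)
$- 106 z + q{\left(4 \right)} = \left(-106\right) \left(- \frac{2439}{1568}\right) + 10 = \frac{129267}{784} + 10 = \frac{137107}{784}$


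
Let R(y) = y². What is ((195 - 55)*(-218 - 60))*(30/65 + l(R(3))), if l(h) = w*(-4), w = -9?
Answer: -18448080/13 ≈ -1.4191e+6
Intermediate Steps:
l(h) = 36 (l(h) = -9*(-4) = 36)
((195 - 55)*(-218 - 60))*(30/65 + l(R(3))) = ((195 - 55)*(-218 - 60))*(30/65 + 36) = (140*(-278))*(30*(1/65) + 36) = -38920*(6/13 + 36) = -38920*474/13 = -18448080/13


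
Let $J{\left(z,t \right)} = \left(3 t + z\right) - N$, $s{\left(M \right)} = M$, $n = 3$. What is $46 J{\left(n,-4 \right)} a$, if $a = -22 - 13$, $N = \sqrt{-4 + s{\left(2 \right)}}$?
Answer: $14490 + 1610 i \sqrt{2} \approx 14490.0 + 2276.9 i$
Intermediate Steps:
$N = i \sqrt{2}$ ($N = \sqrt{-4 + 2} = \sqrt{-2} = i \sqrt{2} \approx 1.4142 i$)
$a = -35$ ($a = -22 - 13 = -35$)
$J{\left(z,t \right)} = z + 3 t - i \sqrt{2}$ ($J{\left(z,t \right)} = \left(3 t + z\right) - i \sqrt{2} = \left(z + 3 t\right) - i \sqrt{2} = z + 3 t - i \sqrt{2}$)
$46 J{\left(n,-4 \right)} a = 46 \left(3 + 3 \left(-4\right) - i \sqrt{2}\right) \left(-35\right) = 46 \left(3 - 12 - i \sqrt{2}\right) \left(-35\right) = 46 \left(-9 - i \sqrt{2}\right) \left(-35\right) = \left(-414 - 46 i \sqrt{2}\right) \left(-35\right) = 14490 + 1610 i \sqrt{2}$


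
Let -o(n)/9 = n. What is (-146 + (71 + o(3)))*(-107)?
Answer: 10914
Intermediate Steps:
o(n) = -9*n
(-146 + (71 + o(3)))*(-107) = (-146 + (71 - 9*3))*(-107) = (-146 + (71 - 27))*(-107) = (-146 + 44)*(-107) = -102*(-107) = 10914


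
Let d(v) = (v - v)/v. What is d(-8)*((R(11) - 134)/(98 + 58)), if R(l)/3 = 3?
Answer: 0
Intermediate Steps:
R(l) = 9 (R(l) = 3*3 = 9)
d(v) = 0 (d(v) = 0/v = 0)
d(-8)*((R(11) - 134)/(98 + 58)) = 0*((9 - 134)/(98 + 58)) = 0*(-125/156) = 0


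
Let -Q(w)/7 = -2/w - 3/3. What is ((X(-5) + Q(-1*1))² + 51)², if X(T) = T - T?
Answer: 10000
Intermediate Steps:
Q(w) = 7 + 14/w (Q(w) = -7*(-2/w - 3/3) = -7*(-2/w - 3*⅓) = -7*(-2/w - 1) = -7*(-1 - 2/w) = 7 + 14/w)
X(T) = 0
((X(-5) + Q(-1*1))² + 51)² = ((0 + (7 + 14/((-1*1))))² + 51)² = ((0 + (7 + 14/(-1)))² + 51)² = ((0 + (7 + 14*(-1)))² + 51)² = ((0 + (7 - 14))² + 51)² = ((0 - 7)² + 51)² = ((-7)² + 51)² = (49 + 51)² = 100² = 10000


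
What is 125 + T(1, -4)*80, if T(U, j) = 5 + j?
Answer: 205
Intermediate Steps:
125 + T(1, -4)*80 = 125 + (5 - 4)*80 = 125 + 1*80 = 125 + 80 = 205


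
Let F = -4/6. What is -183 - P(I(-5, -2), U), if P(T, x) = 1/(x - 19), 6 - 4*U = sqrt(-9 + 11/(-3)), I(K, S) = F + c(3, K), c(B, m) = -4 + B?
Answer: 3*(-61*sqrt(114) + 12806*I)/(sqrt(114) - 210*I) ≈ -182.94 - 0.0028978*I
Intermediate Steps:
F = -2/3 (F = -4*1/6 = -2/3 ≈ -0.66667)
I(K, S) = -5/3 (I(K, S) = -2/3 + (-4 + 3) = -2/3 - 1 = -5/3)
U = 3/2 - I*sqrt(114)/12 (U = 3/2 - sqrt(-9 + 11/(-3))/4 = 3/2 - sqrt(-9 + 11*(-1/3))/4 = 3/2 - sqrt(-9 - 11/3)/4 = 3/2 - I*sqrt(114)/12 ≈ 1.5 - 0.88976*I)
P(T, x) = 1/(-19 + x)
-183 - P(I(-5, -2), U) = -183 - 1/(-19 + (3/2 - I*sqrt(114)/12)) = -183 - 1/(-35/2 - I*sqrt(114)/12)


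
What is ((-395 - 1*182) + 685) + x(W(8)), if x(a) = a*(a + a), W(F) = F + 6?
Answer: 500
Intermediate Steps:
W(F) = 6 + F
x(a) = 2*a² (x(a) = a*(2*a) = 2*a²)
((-395 - 1*182) + 685) + x(W(8)) = ((-395 - 1*182) + 685) + 2*(6 + 8)² = ((-395 - 182) + 685) + 2*14² = (-577 + 685) + 2*196 = 108 + 392 = 500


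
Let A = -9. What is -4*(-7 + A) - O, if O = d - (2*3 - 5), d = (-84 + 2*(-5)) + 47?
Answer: 112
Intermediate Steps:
d = -47 (d = (-84 - 10) + 47 = -94 + 47 = -47)
O = -48 (O = -47 - (2*3 - 5) = -47 - (6 - 5) = -47 - 1*1 = -47 - 1 = -48)
-4*(-7 + A) - O = -4*(-7 - 9) - 1*(-48) = -4*(-16) + 48 = 64 + 48 = 112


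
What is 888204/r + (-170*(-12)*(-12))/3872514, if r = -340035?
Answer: -191550360092/73155016555 ≈ -2.6184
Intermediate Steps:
888204/r + (-170*(-12)*(-12))/3872514 = 888204/(-340035) + (-170*(-12)*(-12))/3872514 = 888204*(-1/340035) + (2040*(-12))*(1/3872514) = -296068/113345 - 24480*1/3872514 = -296068/113345 - 4080/645419 = -191550360092/73155016555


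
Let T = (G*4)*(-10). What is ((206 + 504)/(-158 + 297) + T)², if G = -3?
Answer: 302412100/19321 ≈ 15652.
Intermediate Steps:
T = 120 (T = -3*4*(-10) = -12*(-10) = 120)
((206 + 504)/(-158 + 297) + T)² = ((206 + 504)/(-158 + 297) + 120)² = (710/139 + 120)² = (17390/139)² = 302412100/19321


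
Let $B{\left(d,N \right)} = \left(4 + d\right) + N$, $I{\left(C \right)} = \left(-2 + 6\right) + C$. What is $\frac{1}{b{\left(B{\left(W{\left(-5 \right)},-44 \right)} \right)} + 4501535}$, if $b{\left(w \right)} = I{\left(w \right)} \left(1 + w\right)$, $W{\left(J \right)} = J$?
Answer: $\frac{1}{4503339} \approx 2.2206 \cdot 10^{-7}$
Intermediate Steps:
$I{\left(C \right)} = 4 + C$
$B{\left(d,N \right)} = 4 + N + d$
$b{\left(w \right)} = \left(1 + w\right) \left(4 + w\right)$ ($b{\left(w \right)} = \left(4 + w\right) \left(1 + w\right) = \left(1 + w\right) \left(4 + w\right)$)
$\frac{1}{b{\left(B{\left(W{\left(-5 \right)},-44 \right)} \right)} + 4501535} = \frac{1}{\left(1 - 45\right) \left(4 - 45\right) + 4501535} = \frac{1}{\left(-44\right) \left(-41\right) + 4501535} = \frac{1}{1804 + 4501535} = \frac{1}{4503339}$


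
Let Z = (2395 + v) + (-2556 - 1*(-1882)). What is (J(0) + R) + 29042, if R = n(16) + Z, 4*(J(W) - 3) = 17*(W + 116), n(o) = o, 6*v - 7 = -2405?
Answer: 92626/3 ≈ 30875.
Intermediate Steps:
v = -1199/3 (v = 7/6 + (⅙)*(-2405) = 7/6 - 2405/6 = -1199/3 ≈ -399.67)
J(W) = 496 + 17*W/4 (J(W) = 3 + (17*(W + 116))/4 = 3 + (17*(116 + W))/4 = 3 + (1972 + 17*W)/4 = 3 + (493 + 17*W/4) = 496 + 17*W/4)
Z = 3964/3 (Z = (2395 - 1199/3) + (-2556 - 1*(-1882)) = 5986/3 + (-2556 + 1882) = 5986/3 - 674 = 3964/3 ≈ 1321.3)
R = 4012/3 (R = 16 + 3964/3 = 4012/3 ≈ 1337.3)
(J(0) + R) + 29042 = ((496 + (17/4)*0) + 4012/3) + 29042 = ((496 + 0) + 4012/3) + 29042 = (496 + 4012/3) + 29042 = 5500/3 + 29042 = 92626/3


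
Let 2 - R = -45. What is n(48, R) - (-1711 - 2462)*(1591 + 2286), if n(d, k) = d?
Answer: 16178769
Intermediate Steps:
R = 47 (R = 2 - 1*(-45) = 2 + 45 = 47)
n(48, R) - (-1711 - 2462)*(1591 + 2286) = 48 - (-1711 - 2462)*(1591 + 2286) = 48 - (-4173)*3877 = 48 - 1*(-16178721) = 48 + 16178721 = 16178769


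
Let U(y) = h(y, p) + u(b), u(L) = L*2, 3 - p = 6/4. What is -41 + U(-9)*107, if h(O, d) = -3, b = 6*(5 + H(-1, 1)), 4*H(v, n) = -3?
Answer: 5095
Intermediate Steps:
p = 3/2 (p = 3 - 6/4 = 3 - 1*3/2 = 3 - 3/2 = 3/2 ≈ 1.5000)
H(v, n) = -¾ (H(v, n) = (¼)*(-3) = -¾)
b = 51/2 (b = 6*(5 - ¾) = 6*(17/4) = 51/2 ≈ 25.500)
u(L) = 2*L
U(y) = 48 (U(y) = -3 + 2*(51/2) = -3 + 51 = 48)
-41 + U(-9)*107 = -41 + 48*107 = -41 + 5136 = 5095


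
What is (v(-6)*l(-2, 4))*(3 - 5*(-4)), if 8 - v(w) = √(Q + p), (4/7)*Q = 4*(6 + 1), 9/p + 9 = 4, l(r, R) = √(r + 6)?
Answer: 368 - 92*√295/5 ≈ 51.970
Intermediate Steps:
l(r, R) = √(6 + r)
p = -9/5 (p = 9/(-9 + 4) = 9/(-5) = 9*(-⅕) = -9/5 ≈ -1.8000)
Q = 49 (Q = 7*(4*(6 + 1))/4 = 7*(4*7)/4 = (7/4)*28 = 49)
v(w) = 8 - 2*√295/5 (v(w) = 8 - √(49 - 9/5) = 8 - √(236/5) = 8 - 2*√295/5)
(v(-6)*l(-2, 4))*(3 - 5*(-4)) = ((8 - 2*√295/5)*√(6 - 2))*(3 - 5*(-4)) = ((8 - 2*√295/5)*√4)*(3 + 20) = ((8 - 2*√295/5)*2)*23 = (16 - 4*√295/5)*23 = 368 - 92*√295/5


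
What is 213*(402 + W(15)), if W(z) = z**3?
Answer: 804501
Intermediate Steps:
213*(402 + W(15)) = 213*(402 + 15**3) = 213*(402 + 3375) = 213*3777 = 804501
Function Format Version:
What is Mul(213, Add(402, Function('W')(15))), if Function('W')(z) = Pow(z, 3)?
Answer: 804501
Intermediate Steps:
Mul(213, Add(402, Function('W')(15))) = Mul(213, Add(402, Pow(15, 3))) = Mul(213, Add(402, 3375)) = Mul(213, 3777) = 804501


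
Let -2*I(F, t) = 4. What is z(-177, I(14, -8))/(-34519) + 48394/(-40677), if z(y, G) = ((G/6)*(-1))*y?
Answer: -1668112543/1404129363 ≈ -1.1880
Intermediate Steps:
I(F, t) = -2 (I(F, t) = -½*4 = -2)
z(y, G) = -G*y/6 (z(y, G) = ((G*(⅙))*(-1))*y = ((G/6)*(-1))*y = (-G/6)*y = -G*y/6)
z(-177, I(14, -8))/(-34519) + 48394/(-40677) = -⅙*(-2)*(-177)/(-34519) + 48394/(-40677) = -59*(-1/34519) + 48394*(-1/40677) = 59/34519 - 48394/40677 = -1668112543/1404129363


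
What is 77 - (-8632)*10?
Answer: 86397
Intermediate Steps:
77 - (-8632)*10 = 77 - 332*(-260) = 77 + 86320 = 86397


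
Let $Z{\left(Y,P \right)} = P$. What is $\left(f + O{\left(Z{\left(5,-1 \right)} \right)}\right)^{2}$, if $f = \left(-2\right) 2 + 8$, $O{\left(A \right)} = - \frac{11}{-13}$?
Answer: $\frac{3969}{169} \approx 23.485$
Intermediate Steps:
$O{\left(A \right)} = \frac{11}{13}$ ($O{\left(A \right)} = \left(-11\right) \left(- \frac{1}{13}\right) = \frac{11}{13}$)
$f = 4$ ($f = -4 + 8 = 4$)
$\left(f + O{\left(Z{\left(5,-1 \right)} \right)}\right)^{2} = \left(4 + \frac{11}{13}\right)^{2} = \left(\frac{63}{13}\right)^{2} = \frac{3969}{169}$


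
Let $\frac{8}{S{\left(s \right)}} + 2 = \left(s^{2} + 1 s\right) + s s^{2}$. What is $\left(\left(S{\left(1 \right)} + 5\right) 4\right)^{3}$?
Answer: $140608$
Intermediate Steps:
$S{\left(s \right)} = \frac{8}{-2 + s + s^{2} + s^{3}}$ ($S{\left(s \right)} = \frac{8}{-2 + \left(\left(s^{2} + 1 s\right) + s s^{2}\right)} = \frac{8}{-2 + \left(\left(s^{2} + s\right) + s^{3}\right)} = \frac{8}{-2 + \left(\left(s + s^{2}\right) + s^{3}\right)} = \frac{8}{-2 + \left(s + s^{2} + s^{3}\right)} = \frac{8}{-2 + s + s^{2} + s^{3}}$)
$\left(\left(S{\left(1 \right)} + 5\right) 4\right)^{3} = \left(\left(\frac{8}{-2 + 1 + 1^{2} + 1^{3}} + 5\right) 4\right)^{3} = \left(\left(\frac{8}{-2 + 1 + 1 + 1} + 5\right) 4\right)^{3} = \left(\left(\frac{8}{1} + 5\right) 4\right)^{3} = \left(\left(8 \cdot 1 + 5\right) 4\right)^{3} = \left(\left(8 + 5\right) 4\right)^{3} = \left(13 \cdot 4\right)^{3} = 52^{3} = 140608$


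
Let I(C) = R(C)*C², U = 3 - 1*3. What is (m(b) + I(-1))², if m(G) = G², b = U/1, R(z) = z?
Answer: 1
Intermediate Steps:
U = 0 (U = 3 - 3 = 0)
I(C) = C³ (I(C) = C*C² = C³)
b = 0 (b = 0/1 = 0*1 = 0)
(m(b) + I(-1))² = (0² + (-1)³)² = (0 - 1)² = (-1)² = 1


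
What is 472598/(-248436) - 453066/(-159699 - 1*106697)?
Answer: -833769502/4136397291 ≈ -0.20157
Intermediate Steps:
472598/(-248436) - 453066/(-159699 - 1*106697) = 472598*(-1/248436) - 453066/(-159699 - 106697) = -236299/124218 - 453066/(-266396) = -236299/124218 - 453066*(-1/266396) = -236299/124218 + 226533/133198 = -833769502/4136397291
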